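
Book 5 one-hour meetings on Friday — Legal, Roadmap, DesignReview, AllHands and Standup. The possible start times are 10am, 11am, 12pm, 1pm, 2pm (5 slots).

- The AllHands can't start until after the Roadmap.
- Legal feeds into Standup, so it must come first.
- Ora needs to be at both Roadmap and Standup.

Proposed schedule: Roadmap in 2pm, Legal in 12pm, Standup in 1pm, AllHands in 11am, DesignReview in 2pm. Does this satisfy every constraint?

The AllHands can't start until after the Roadmap — violated.
Ora needs to be at both Roadmap and Standup — holds.
Legal feeds into Standup, so it must come first — holds.

No — it violates: The AllHands can't start until after the Roadmap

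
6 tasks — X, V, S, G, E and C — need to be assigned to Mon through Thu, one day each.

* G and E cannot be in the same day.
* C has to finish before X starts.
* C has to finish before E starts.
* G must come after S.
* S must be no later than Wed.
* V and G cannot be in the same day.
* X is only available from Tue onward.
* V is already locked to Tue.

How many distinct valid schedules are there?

Splitting on X: it can be Tue (10), Wed (15), Thu (17). Listing each branch's schedules as (V, S, G, E, C):
X=Tue: (Tue,Mon,Wed,Tue,Mon) (Tue,Mon,Wed,Thu,Mon) (Tue,Mon,Thu,Tue,Mon) (Tue,Mon,Thu,Wed,Mon) (Tue,Tue,Wed,Tue,Mon) (Tue,Tue,Wed,Thu,Mon) (Tue,Tue,Thu,Tue,Mon) (Tue,Tue,Thu,Wed,Mon) (Tue,Wed,Thu,Tue,Mon) (Tue,Wed,Thu,Wed,Mon) — 10.
X=Wed: (Tue,Mon,Wed,Tue,Mon) (Tue,Mon,Wed,Thu,Mon) (Tue,Mon,Wed,Thu,Tue) (Tue,Mon,Thu,Tue,Mon) (Tue,Mon,Thu,Wed,Mon) (Tue,Mon,Thu,Wed,Tue) (Tue,Tue,Wed,Tue,Mon) (Tue,Tue,Wed,Thu,Mon) (Tue,Tue,Wed,Thu,Tue) (Tue,Tue,Thu,Tue,Mon) (Tue,Tue,Thu,Wed,Mon) (Tue,Tue,Thu,Wed,Tue) (Tue,Wed,Thu,Tue,Mon) (Tue,Wed,Thu,Wed,Mon) (Tue,Wed,Thu,Wed,Tue) — 15.
X=Thu: (Tue,Mon,Wed,Tue,Mon) (Tue,Mon,Wed,Thu,Mon) (Tue,Mon,Wed,Thu,Tue) (Tue,Mon,Wed,Thu,Wed) (Tue,Mon,Thu,Tue,Mon) (Tue,Mon,Thu,Wed,Mon) (Tue,Mon,Thu,Wed,Tue) (Tue,Tue,Wed,Tue,Mon) (Tue,Tue,Wed,Thu,Mon) (Tue,Tue,Wed,Thu,Tue) (Tue,Tue,Wed,Thu,Wed) (Tue,Tue,Thu,Tue,Mon) (Tue,Tue,Thu,Wed,Mon) (Tue,Tue,Thu,Wed,Tue) (Tue,Wed,Thu,Tue,Mon) (Tue,Wed,Thu,Wed,Mon) (Tue,Wed,Thu,Wed,Tue) — 17.
Summing: 10 + 15 + 17 = 42.

42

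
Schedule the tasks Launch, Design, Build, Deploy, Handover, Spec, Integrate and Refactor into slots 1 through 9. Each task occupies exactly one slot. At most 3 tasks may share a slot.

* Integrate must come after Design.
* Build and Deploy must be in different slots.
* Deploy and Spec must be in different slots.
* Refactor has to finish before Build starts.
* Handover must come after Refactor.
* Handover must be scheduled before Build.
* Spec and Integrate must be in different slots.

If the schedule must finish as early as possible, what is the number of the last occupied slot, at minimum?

slot 3

The precedence chain requires at least 3 distinct slots.
With at most 3 per slot and 8 tasks, at least 3 slots are needed.
3 works (last occupied slot: 3): for example Refactor in 1, Integrate in 2, Design in 1, Handover in 2, Launch in 1, Spec in 3, Deploy in 2, Build in 3.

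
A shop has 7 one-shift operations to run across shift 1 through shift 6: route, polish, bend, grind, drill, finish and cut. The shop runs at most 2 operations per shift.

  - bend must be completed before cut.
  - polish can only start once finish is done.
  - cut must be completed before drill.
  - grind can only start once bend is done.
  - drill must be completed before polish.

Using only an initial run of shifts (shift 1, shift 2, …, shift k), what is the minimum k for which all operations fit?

4

The precedence chain requires at least 4 distinct shifts.
With at most 2 per shift and 7 operations, at least 4 shifts are needed.
4 works (last occupied shift: shift 4): for example grind in shift 2; drill in shift 3; bend in shift 1; finish in shift 1; cut in shift 2; polish in shift 4; route in shift 3.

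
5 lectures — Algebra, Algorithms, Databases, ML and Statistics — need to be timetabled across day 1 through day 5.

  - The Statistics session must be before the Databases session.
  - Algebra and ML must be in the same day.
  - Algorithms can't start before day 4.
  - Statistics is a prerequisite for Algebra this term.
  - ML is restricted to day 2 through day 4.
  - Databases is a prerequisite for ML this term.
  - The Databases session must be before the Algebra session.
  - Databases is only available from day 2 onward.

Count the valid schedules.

8

Splitting on Algebra: it can be day 3 (2), day 4 (6). Listing each branch's schedules as (Algorithms, Databases, ML, Statistics) by day number:
Algebra=day 3: (4,2,3,1) (5,2,3,1) — 2.
Algebra=day 4: (4,2,4,1) (4,3,4,1) (4,3,4,2) (5,2,4,1) (5,3,4,1) (5,3,4,2) — 6.
Summing: 2 + 6 = 8.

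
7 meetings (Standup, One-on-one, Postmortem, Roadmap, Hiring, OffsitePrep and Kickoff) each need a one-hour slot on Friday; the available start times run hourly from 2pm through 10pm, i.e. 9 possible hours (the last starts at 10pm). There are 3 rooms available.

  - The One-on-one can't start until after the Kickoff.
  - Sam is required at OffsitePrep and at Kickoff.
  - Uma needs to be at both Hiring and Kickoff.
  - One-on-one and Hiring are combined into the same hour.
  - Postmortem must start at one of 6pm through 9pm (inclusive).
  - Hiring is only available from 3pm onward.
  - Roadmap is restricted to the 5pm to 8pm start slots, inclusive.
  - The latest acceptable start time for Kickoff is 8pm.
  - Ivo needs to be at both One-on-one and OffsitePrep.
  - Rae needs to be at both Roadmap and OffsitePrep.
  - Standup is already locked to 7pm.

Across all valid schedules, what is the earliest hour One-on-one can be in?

Precedence pushes One-on-one to at least 3pm.
One-on-one at 3pm is achievable: Postmortem -> 6pm, Standup -> 7pm, Hiring -> 3pm, Kickoff -> 2pm, Roadmap -> 5pm, One-on-one -> 3pm, OffsitePrep -> 4pm.

3pm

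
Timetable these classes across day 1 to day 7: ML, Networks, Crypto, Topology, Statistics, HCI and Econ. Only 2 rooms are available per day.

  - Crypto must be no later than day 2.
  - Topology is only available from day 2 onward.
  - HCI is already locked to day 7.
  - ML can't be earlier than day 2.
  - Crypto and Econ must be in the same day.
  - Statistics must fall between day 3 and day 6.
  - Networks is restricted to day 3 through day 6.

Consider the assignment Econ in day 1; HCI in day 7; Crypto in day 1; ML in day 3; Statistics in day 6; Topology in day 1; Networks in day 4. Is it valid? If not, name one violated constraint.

Crypto and Econ must be in the same day — holds.
Networks is restricted to day 3 through day 6 — holds.
Statistics must fall between day 3 and day 6 — holds.
Only 2 rooms are available per day — violated.
ML can't be earlier than day 2 — holds.
Crypto must be no later than day 2 — holds.
HCI is already locked to day 7 — holds.
Topology is only available from day 2 onward — violated.

No — it violates: Topology is only available from day 2 onward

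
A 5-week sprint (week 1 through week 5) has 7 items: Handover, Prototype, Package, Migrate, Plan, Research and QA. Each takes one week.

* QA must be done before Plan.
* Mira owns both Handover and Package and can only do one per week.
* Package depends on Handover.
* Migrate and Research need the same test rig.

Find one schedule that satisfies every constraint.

Handover=week 1, Plan=week 2, Package=week 2, Migrate=week 1, QA=week 1, Research=week 2, Prototype=week 1

Checking: QA(week 1) before Plan(week 2); Handover(week 1) before Package(week 2); Handover(week 1) != Package(week 2); Migrate(week 1) != Research(week 2).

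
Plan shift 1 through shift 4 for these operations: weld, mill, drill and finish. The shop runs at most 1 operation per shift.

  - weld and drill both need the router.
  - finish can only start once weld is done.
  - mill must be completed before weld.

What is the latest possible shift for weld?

Precedence pushes weld to at least shift 2; downstream work caps weld at shift 3.
weld at shift 3 is achievable: drill in shift 2, mill in shift 1, weld in shift 3, finish in shift 4.

shift 3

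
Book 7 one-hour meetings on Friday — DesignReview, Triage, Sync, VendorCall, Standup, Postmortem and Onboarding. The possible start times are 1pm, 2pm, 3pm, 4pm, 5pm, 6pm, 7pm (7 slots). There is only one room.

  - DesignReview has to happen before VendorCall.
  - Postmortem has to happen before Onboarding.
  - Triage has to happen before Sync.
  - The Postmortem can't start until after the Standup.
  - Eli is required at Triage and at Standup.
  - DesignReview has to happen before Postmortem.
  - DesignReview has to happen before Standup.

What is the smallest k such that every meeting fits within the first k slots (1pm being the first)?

The precedence chain requires at least 4 distinct slots.
With at most 1 per slot and 7 meetings, at least 7 slots are needed.
7 works (last occupied slot: 7pm): for example Sync=5pm, DesignReview=1pm, VendorCall=6pm, Standup=2pm, Postmortem=3pm, Triage=4pm, Onboarding=7pm.

7 slots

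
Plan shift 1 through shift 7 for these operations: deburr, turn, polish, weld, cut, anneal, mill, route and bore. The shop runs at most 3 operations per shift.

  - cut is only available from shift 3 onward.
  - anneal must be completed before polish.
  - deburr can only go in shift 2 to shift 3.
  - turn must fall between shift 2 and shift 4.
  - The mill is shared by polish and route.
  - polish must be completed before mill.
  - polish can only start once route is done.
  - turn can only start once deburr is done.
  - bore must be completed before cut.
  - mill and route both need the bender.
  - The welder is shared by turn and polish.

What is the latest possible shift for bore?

Downstream work caps bore at shift 6.
bore at shift 6 is achievable: bore=shift 6, cut=shift 7, polish=shift 2, route=shift 1, anneal=shift 1, deburr=shift 2, turn=shift 3, weld=shift 1, mill=shift 3.

shift 6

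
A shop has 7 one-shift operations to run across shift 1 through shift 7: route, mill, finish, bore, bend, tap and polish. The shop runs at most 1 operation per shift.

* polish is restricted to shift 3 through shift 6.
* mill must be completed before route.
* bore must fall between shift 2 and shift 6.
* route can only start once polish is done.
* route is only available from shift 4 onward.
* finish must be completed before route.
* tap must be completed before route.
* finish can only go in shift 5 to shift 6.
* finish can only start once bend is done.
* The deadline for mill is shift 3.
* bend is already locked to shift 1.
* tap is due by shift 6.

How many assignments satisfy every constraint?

Splitting on mill: it can be shift 2 (12), shift 3 (8). Listing each branch's schedules as (route, finish, bore, bend, tap, polish) by shift number:
mill=shift 2: (7,5,3,1,4,6) (7,5,3,1,6,4) (7,5,4,1,3,6) (7,5,4,1,6,3) (7,5,6,1,3,4) (7,5,6,1,4,3) (7,6,3,1,4,5) (7,6,3,1,5,4) (7,6,4,1,3,5) (7,6,4,1,5,3) (7,6,5,1,3,4) (7,6,5,1,4,3) — 12.
mill=shift 3: (7,5,2,1,4,6) (7,5,2,1,6,4) (7,5,4,1,2,6) (7,5,6,1,2,4) (7,6,2,1,4,5) (7,6,2,1,5,4) (7,6,4,1,2,5) (7,6,5,1,2,4) — 8.
Summing: 12 + 8 = 20.

20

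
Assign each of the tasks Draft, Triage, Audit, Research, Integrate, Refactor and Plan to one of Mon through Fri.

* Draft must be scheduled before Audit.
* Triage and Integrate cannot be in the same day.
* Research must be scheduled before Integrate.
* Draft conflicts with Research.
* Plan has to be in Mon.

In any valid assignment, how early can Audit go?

Tue

Precedence pushes Audit to at least Tue.
Audit at Tue is achievable: Integrate in Wed; Research in Tue; Audit in Tue; Plan in Mon; Triage in Mon; Refactor in Mon; Draft in Mon.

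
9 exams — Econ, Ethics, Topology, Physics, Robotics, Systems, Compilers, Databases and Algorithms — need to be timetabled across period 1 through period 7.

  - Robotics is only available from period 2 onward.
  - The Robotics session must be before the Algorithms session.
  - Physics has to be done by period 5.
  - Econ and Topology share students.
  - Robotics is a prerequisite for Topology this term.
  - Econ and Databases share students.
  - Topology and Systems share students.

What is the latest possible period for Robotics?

period 6

Robotics is available from period 2; downstream work caps Robotics at period 6.
Robotics at period 6 is achievable: Topology -> period 7, Compilers -> period 1, Econ -> period 1, Physics -> period 1, Algorithms -> period 7, Robotics -> period 6, Databases -> period 2, Ethics -> period 1, Systems -> period 1.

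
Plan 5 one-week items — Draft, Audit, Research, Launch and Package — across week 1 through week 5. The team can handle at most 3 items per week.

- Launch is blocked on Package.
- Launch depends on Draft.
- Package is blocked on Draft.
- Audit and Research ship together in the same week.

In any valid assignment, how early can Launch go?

week 3

Precedence pushes Launch to at least week 3.
Launch at week 3 is achievable: Launch=week 3, Research=week 1, Audit=week 1, Draft=week 1, Package=week 2.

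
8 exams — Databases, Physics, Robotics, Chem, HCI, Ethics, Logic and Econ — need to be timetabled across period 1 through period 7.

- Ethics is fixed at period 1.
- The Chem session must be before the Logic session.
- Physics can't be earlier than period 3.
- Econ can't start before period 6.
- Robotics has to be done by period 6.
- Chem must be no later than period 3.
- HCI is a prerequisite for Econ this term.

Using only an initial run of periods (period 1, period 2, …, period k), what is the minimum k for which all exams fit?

The precedence chain requires at least 2 distinct periods.
Econ can't be placed before period 6, so the schedule must run through at least period 6.
6 works (last occupied period: period 6): for example HCI in period 1, Physics in period 3, Logic in period 2, Robotics in period 1, Ethics in period 1, Databases in period 1, Chem in period 1, Econ in period 6.

6 periods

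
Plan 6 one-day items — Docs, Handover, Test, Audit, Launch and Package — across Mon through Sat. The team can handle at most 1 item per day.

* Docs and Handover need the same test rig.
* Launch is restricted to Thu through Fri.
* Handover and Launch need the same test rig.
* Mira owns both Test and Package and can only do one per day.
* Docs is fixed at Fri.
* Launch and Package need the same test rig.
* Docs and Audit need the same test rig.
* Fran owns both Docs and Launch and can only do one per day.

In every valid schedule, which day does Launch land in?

Thu

Launch's window is Thu–Fri.
Docs is fixed at Fri, and Launch can't share a day with Docs.
So Launch must be Thu.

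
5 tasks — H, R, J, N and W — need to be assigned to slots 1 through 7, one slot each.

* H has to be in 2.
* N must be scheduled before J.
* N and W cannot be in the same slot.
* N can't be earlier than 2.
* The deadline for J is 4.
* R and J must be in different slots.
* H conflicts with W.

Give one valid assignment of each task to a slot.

H=2, N=2, W=1, R=1, J=3

Checking: N(2) before J(3); H(2) != W(1); R(1) != J(3); N(2) != W(1); H=2 in [2,2]; N=2 in [2,7]; J=3 in [1,4].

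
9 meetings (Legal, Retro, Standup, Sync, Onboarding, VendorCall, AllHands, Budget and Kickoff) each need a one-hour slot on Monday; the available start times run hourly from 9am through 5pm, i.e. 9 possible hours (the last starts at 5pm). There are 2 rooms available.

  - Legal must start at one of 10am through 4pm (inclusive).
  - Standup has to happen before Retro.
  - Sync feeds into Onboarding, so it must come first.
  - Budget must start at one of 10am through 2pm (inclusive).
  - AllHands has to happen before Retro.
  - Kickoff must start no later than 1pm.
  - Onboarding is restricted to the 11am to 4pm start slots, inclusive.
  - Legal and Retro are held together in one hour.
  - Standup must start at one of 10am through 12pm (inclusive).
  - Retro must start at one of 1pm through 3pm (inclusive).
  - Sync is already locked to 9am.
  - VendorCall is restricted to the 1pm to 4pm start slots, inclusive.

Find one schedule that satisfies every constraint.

Budget -> 10am; AllHands -> 11am; VendorCall -> 2pm; Legal -> 1pm; Onboarding -> 11am; Sync -> 9am; Standup -> 10am; Kickoff -> 9am; Retro -> 1pm

Checking: Standup(10am) before Retro(1pm); Sync(9am) before Onboarding(11am); AllHands(11am) before Retro(1pm); Legal = Retro = 1pm; Onboarding=11am in [11am,4pm]; Retro=1pm in [1pm,3pm]; Kickoff=9am in [9am,1pm]; Standup=10am in [10am,12pm]; VendorCall=2pm in [1pm,4pm]; Legal=1pm in [10am,4pm]; Sync=9am in [9am,9am]; Budget=10am in [10am,2pm]; max 2 per hour (cap 2).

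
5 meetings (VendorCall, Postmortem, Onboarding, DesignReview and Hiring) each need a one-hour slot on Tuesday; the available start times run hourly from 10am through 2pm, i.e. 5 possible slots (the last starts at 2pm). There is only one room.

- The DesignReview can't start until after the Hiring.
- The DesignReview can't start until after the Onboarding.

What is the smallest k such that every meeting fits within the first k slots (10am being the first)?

The precedence chain requires at least 2 distinct slots.
With at most 1 per slot and 5 meetings, at least 5 slots are needed.
5 works (last occupied slot: 2pm): for example Onboarding -> 10am; Postmortem -> 2pm; VendorCall -> 1pm; Hiring -> 11am; DesignReview -> 12pm.

5 slots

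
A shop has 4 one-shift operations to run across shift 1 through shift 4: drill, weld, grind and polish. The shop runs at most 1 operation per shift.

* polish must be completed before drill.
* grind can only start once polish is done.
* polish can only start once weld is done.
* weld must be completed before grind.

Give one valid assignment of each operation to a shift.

weld in shift 1, polish in shift 2, drill in shift 4, grind in shift 3

Checking: weld(shift 1) before grind(shift 3); weld(shift 1) before polish(shift 2); polish(shift 2) before drill(shift 4); polish(shift 2) before grind(shift 3); max 1 per shift (cap 1).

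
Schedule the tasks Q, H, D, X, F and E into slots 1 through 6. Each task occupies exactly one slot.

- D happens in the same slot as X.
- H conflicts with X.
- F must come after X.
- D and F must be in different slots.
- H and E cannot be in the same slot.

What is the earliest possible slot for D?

1

D must be in the same slot as X, which can't be after 5, so D is at most 5.
D at 1 is achievable: Q in 1; E in 1; D in 1; X in 1; F in 2; H in 2.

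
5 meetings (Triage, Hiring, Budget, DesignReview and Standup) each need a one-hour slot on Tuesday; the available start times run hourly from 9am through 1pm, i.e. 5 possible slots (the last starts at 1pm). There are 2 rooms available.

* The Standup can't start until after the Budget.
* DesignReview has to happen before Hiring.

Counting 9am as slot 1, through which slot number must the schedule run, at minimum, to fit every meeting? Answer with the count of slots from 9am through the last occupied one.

3

The precedence chain requires at least 2 distinct slots.
With at most 2 per slot and 5 meetings, at least 3 slots are needed.
3 works (last occupied slot: 11am): for example Budget=9am; Standup=10am; Hiring=10am; Triage=11am; DesignReview=9am.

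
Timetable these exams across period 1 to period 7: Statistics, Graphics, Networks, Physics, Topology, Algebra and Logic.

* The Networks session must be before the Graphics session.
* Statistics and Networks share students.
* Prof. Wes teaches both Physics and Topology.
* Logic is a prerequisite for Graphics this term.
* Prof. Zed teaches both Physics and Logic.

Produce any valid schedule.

Statistics in period 2, Algebra in period 1, Physics in period 2, Logic in period 1, Graphics in period 2, Networks in period 1, Topology in period 1

Checking: Logic(period 1) before Graphics(period 2); Networks(period 1) before Graphics(period 2); Physics(period 2) != Topology(period 1); Physics(period 2) != Logic(period 1); Statistics(period 2) != Networks(period 1).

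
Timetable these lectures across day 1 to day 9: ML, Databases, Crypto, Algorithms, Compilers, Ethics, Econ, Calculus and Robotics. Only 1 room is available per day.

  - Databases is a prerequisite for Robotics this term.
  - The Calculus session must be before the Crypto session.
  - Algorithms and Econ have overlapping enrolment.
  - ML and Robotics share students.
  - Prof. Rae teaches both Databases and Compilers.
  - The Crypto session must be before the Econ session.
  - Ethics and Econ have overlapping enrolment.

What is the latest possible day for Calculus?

Downstream work caps Calculus at day 7.
Calculus at day 7 is achievable: ML=day 3, Econ=day 9, Robotics=day 2, Crypto=day 8, Databases=day 1, Ethics=day 6, Compilers=day 5, Algorithms=day 4, Calculus=day 7.

day 7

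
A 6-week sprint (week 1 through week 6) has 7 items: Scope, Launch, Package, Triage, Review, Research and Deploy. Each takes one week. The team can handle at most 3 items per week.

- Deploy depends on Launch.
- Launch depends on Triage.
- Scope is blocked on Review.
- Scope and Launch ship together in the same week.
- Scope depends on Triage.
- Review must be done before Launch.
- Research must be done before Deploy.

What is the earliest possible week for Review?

week 1

Downstream work caps Review at week 4.
Review at week 1 is achievable: Triage in week 1, Scope in week 2, Package in week 2, Launch in week 2, Review in week 1, Deploy in week 3, Research in week 1.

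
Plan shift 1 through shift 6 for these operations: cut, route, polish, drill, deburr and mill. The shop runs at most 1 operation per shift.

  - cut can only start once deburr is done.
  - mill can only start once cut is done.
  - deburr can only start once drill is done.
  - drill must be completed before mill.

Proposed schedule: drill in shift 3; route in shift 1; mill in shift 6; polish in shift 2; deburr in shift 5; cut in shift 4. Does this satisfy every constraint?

drill must be completed before mill — holds.
The shop runs at most 1 operation per shift — holds.
cut can only start once deburr is done — violated.
mill can only start once cut is done — holds.
deburr can only start once drill is done — holds.

No. cut can only start once deburr is done is not satisfied.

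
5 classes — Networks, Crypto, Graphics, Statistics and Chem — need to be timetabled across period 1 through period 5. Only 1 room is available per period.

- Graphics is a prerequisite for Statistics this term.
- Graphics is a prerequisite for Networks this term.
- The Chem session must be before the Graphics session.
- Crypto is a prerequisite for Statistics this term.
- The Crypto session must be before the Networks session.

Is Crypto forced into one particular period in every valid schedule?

Crypto can be period 1 (e.g. Statistics -> period 5; Graphics -> period 3; Networks -> period 4; Crypto -> period 1; Chem -> period 2) or period 2 (e.g. Graphics -> period 3, Networks -> period 4, Crypto -> period 2, Statistics -> period 5, Chem -> period 1).

No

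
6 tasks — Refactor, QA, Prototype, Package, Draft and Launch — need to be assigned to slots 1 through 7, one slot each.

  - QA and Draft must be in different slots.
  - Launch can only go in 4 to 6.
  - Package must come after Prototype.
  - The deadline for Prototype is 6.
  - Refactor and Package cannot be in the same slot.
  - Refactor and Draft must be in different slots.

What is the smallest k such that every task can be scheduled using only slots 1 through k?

4 slots

The precedence chain requires at least 2 distinct slots.
Launch can't be placed before 4, so the schedule must run through at least slot 4.
4 works (last occupied slot: 4): for example Package -> 2; Refactor -> 1; Prototype -> 1; Draft -> 2; Launch -> 4; QA -> 1.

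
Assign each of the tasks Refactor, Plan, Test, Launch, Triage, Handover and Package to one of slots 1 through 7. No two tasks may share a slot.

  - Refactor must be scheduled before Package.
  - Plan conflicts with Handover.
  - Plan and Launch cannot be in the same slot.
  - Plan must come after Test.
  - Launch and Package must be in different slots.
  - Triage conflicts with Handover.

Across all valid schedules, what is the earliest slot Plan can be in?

2

Precedence pushes Plan to at least 2.
Plan at 2 is achievable: Refactor=3; Package=4; Handover=7; Triage=6; Plan=2; Test=1; Launch=5.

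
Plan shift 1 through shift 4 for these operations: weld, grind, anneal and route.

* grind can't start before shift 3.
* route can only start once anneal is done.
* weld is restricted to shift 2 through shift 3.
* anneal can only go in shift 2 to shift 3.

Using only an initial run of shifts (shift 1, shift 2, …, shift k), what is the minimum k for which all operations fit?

The precedence chain requires at least 2 distinct shifts.
grind can't be placed before shift 3, so the schedule must run through at least shift 3.
3 works (last occupied shift: shift 3): for example weld in shift 2, anneal in shift 2, route in shift 3, grind in shift 3.

3 shifts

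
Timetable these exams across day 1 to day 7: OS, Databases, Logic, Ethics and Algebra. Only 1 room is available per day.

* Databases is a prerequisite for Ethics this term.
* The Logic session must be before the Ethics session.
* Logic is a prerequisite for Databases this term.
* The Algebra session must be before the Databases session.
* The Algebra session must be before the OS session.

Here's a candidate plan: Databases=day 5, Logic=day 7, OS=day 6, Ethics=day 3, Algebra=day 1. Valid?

The Algebra session must be before the Databases session — holds.
Databases is a prerequisite for Ethics this term — violated.
Only 1 room is available per day — holds.
The Logic session must be before the Ethics session — violated.
The Algebra session must be before the OS session — holds.
Logic is a prerequisite for Databases this term — violated.

Invalid. The Logic session must be before the Ethics session.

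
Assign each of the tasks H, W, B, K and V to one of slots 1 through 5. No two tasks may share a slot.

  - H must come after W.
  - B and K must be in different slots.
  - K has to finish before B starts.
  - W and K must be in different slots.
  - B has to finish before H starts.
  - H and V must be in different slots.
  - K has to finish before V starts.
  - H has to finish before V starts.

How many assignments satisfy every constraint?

Enumerating: B=2, V=5, K=1, H=4, W=3 | W -> 2, K -> 1, H -> 4, V -> 5, B -> 3 | K=2, V=5, H=4, W=1, B=3.

3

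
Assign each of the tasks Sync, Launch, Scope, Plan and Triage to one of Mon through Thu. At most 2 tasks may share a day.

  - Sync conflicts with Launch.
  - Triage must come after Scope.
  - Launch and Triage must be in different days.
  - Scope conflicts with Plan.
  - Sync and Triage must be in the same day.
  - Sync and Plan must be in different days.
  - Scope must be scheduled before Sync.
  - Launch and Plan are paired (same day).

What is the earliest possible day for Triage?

Precedence pushes Triage to at least Tue.
Triage at Tue is achievable: Sync in Tue, Plan in Wed, Launch in Wed, Triage in Tue, Scope in Mon.

Tue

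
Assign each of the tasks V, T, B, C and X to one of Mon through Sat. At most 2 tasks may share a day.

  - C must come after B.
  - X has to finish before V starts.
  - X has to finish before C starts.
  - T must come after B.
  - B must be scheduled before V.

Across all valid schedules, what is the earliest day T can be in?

Precedence pushes T to at least Tue.
T at Tue is achievable: C -> Wed; X -> Mon; B -> Mon; T -> Tue; V -> Tue.

Tue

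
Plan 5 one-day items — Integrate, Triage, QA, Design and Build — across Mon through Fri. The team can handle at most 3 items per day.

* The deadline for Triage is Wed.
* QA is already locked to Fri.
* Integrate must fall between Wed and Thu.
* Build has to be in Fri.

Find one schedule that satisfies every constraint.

Triage -> Mon, Integrate -> Wed, Build -> Fri, Design -> Mon, QA -> Fri

Checking: Build=Fri in [Fri,Fri]; Integrate=Wed in [Wed,Thu]; Triage=Mon in [Mon,Wed]; QA=Fri in [Fri,Fri]; max 2 per day (cap 3).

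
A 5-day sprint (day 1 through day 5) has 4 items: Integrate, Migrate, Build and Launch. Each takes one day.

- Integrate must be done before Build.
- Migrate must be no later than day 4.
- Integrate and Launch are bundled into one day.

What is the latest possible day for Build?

day 5

Precedence pushes Build to at least day 2.
Build at day 5 is achievable: Integrate -> day 1, Launch -> day 1, Migrate -> day 1, Build -> day 5.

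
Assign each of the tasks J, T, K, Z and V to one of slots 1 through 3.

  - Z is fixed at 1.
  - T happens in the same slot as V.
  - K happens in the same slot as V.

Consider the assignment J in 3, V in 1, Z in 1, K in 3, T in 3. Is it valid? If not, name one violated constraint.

Invalid. K happens in the same slot as V.

K happens in the same slot as V — violated.
T happens in the same slot as V — violated.
Z is fixed at 1 — holds.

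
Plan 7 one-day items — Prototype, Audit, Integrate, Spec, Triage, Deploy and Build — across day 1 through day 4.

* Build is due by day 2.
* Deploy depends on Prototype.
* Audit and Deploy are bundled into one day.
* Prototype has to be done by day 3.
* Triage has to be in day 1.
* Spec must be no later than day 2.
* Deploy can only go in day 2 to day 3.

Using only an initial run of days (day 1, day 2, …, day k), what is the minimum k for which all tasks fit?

The precedence chain requires at least 2 distinct days.
2 works (last occupied day: day 2): for example Integrate=day 1; Deploy=day 2; Prototype=day 1; Audit=day 2; Build=day 1; Spec=day 1; Triage=day 1.

2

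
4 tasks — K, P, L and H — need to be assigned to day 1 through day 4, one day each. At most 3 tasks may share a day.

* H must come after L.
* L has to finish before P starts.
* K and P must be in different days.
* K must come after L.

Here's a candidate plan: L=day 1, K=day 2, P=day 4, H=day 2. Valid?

H must come after L — holds.
K must come after L — holds.
K and P must be in different days — holds.
L has to finish before P starts — holds.
At most 3 tasks may share a day — holds.

Yes, all constraints hold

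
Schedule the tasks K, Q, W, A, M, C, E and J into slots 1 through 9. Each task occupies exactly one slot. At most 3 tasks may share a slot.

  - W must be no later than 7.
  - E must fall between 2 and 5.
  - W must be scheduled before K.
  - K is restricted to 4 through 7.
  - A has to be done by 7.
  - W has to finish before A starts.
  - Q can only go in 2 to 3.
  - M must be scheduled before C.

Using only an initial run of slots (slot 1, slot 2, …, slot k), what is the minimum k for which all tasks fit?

4

The precedence chain requires at least 2 distinct slots.
With at most 3 per slot and 8 tasks, at least 3 slots are needed.
K can't be placed before 4, so the schedule must run through at least slot 4.
4 works (last occupied slot: 4): for example K=4; J=1; E=2; W=1; M=1; A=2; C=3; Q=2.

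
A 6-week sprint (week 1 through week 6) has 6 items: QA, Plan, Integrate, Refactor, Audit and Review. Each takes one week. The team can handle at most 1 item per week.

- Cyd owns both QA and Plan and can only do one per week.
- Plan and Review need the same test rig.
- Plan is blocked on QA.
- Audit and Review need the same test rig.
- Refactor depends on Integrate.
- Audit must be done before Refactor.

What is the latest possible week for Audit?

week 5

Downstream work caps Audit at week 5.
Audit at week 5 is achievable: Audit -> week 5, Integrate -> week 3, Review -> week 4, Refactor -> week 6, QA -> week 1, Plan -> week 2.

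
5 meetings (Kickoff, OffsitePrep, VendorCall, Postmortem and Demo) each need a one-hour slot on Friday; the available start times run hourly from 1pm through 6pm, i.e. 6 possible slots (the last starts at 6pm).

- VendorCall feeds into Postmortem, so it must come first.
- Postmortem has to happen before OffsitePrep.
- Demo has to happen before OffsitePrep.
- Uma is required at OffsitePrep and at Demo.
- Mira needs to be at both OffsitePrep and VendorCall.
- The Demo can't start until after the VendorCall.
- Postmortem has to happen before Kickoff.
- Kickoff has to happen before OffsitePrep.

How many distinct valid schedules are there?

48

Splitting on Kickoff: it can be 3pm (9), 4pm (19), 5pm (20). Listing each branch's schedules as (OffsitePrep, VendorCall, Postmortem, Demo):
Kickoff=3pm: (4pm,1pm,2pm,2pm) (4pm,1pm,2pm,3pm) (5pm,1pm,2pm,2pm) (5pm,1pm,2pm,3pm) (5pm,1pm,2pm,4pm) (6pm,1pm,2pm,2pm) (6pm,1pm,2pm,3pm) (6pm,1pm,2pm,4pm) (6pm,1pm,2pm,5pm) — 9.
Kickoff=4pm: (5pm,1pm,2pm,2pm) (5pm,1pm,2pm,3pm) (5pm,1pm,2pm,4pm) (5pm,1pm,3pm,2pm) (5pm,1pm,3pm,3pm) (5pm,1pm,3pm,4pm) (5pm,2pm,3pm,3pm) (5pm,2pm,3pm,4pm) (6pm,1pm,2pm,2pm) (6pm,1pm,2pm,3pm) (6pm,1pm,2pm,4pm) (6pm,1pm,2pm,5pm) (6pm,1pm,3pm,2pm) (6pm,1pm,3pm,3pm) (6pm,1pm,3pm,4pm) (6pm,1pm,3pm,5pm) (6pm,2pm,3pm,3pm) (6pm,2pm,3pm,4pm) (6pm,2pm,3pm,5pm) — 19.
Kickoff=5pm: (6pm,1pm,2pm,2pm) (6pm,1pm,2pm,3pm) (6pm,1pm,2pm,4pm) (6pm,1pm,2pm,5pm) (6pm,1pm,3pm,2pm) (6pm,1pm,3pm,3pm) (6pm,1pm,3pm,4pm) (6pm,1pm,3pm,5pm) (6pm,1pm,4pm,2pm) (6pm,1pm,4pm,3pm) (6pm,1pm,4pm,4pm) (6pm,1pm,4pm,5pm) (6pm,2pm,3pm,3pm) (6pm,2pm,3pm,4pm) (6pm,2pm,3pm,5pm) (6pm,2pm,4pm,3pm) (6pm,2pm,4pm,4pm) (6pm,2pm,4pm,5pm) (6pm,3pm,4pm,4pm) (6pm,3pm,4pm,5pm) — 20.
Summing: 9 + 19 + 20 = 48.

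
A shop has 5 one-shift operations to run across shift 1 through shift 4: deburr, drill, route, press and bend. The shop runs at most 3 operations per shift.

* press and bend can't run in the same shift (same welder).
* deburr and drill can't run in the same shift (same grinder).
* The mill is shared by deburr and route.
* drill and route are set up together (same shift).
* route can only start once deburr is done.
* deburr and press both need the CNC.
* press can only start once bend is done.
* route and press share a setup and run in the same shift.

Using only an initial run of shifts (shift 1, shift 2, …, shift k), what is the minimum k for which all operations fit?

The precedence chain requires at least 2 distinct shifts.
With at most 3 per shift and 5 operations, at least 2 shifts are needed.
2 works (last occupied shift: shift 2): for example drill -> shift 2, bend -> shift 1, press -> shift 2, route -> shift 2, deburr -> shift 1.

2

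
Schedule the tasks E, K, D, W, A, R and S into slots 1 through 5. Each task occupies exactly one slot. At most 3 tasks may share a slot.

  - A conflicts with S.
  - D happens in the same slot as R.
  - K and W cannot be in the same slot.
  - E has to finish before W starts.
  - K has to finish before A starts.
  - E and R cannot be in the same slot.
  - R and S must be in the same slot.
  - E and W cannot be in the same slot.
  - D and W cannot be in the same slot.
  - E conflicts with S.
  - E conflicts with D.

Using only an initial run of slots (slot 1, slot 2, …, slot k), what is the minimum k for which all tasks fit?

3 slots

The precedence chain requires at least 2 distinct slots.
With at most 3 per slot and 7 tasks, at least 3 slots are needed.
3 works (last occupied slot: 3): for example E -> 1; W -> 2; D -> 3; K -> 1; A -> 2; R -> 3; S -> 3.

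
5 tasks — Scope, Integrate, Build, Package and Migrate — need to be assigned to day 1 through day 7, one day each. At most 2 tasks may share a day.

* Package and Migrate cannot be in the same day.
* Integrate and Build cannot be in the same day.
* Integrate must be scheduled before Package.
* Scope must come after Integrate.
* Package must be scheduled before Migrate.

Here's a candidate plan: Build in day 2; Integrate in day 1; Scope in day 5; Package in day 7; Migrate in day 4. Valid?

At most 2 tasks may share a day — holds.
Scope must come after Integrate — holds.
Package and Migrate cannot be in the same day — holds.
Integrate must be scheduled before Package — holds.
Package must be scheduled before Migrate — violated.
Integrate and Build cannot be in the same day — holds.

No. Package must be scheduled before Migrate is not satisfied.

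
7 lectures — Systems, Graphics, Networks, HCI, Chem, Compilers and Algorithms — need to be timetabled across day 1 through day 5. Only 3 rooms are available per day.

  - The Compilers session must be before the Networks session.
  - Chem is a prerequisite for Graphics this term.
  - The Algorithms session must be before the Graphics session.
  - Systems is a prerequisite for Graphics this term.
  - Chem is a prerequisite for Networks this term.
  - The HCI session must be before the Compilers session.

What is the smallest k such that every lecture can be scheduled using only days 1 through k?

The precedence chain requires at least 3 distinct days.
With at most 3 per day and 7 lectures, at least 3 days are needed.
3 works (last occupied day: day 3): for example Graphics in day 3; Chem in day 1; Networks in day 3; Systems in day 1; Algorithms in day 2; Compilers in day 2; HCI in day 1.

3 days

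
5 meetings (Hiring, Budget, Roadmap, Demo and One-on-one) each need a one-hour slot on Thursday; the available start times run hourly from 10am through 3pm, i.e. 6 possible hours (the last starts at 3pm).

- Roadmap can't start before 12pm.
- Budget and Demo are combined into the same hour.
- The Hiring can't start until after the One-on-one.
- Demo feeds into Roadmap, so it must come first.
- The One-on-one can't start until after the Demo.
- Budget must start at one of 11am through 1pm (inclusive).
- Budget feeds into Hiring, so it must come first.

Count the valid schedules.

35

Splitting on Hiring: it can be 1pm (4), 2pm (11), 3pm (20). Listing each branch's schedules as (Budget, Roadmap, Demo, One-on-one):
Hiring=1pm: (11am,12pm,11am,12pm) (11am,1pm,11am,12pm) (11am,2pm,11am,12pm) (11am,3pm,11am,12pm) — 4.
Hiring=2pm: (11am,12pm,11am,12pm) (11am,12pm,11am,1pm) (11am,1pm,11am,12pm) (11am,1pm,11am,1pm) (11am,2pm,11am,12pm) (11am,2pm,11am,1pm) (11am,3pm,11am,12pm) (11am,3pm,11am,1pm) (12pm,1pm,12pm,1pm) (12pm,2pm,12pm,1pm) (12pm,3pm,12pm,1pm) — 11.
Hiring=3pm: (11am,12pm,11am,12pm) (11am,12pm,11am,1pm) (11am,12pm,11am,2pm) (11am,1pm,11am,12pm) (11am,1pm,11am,1pm) (11am,1pm,11am,2pm) (11am,2pm,11am,12pm) (11am,2pm,11am,1pm) (11am,2pm,11am,2pm) (11am,3pm,11am,12pm) (11am,3pm,11am,1pm) (11am,3pm,11am,2pm) (12pm,1pm,12pm,1pm) (12pm,1pm,12pm,2pm) (12pm,2pm,12pm,1pm) (12pm,2pm,12pm,2pm) (12pm,3pm,12pm,1pm) (12pm,3pm,12pm,2pm) (1pm,2pm,1pm,2pm) (1pm,3pm,1pm,2pm) — 20.
Summing: 4 + 11 + 20 = 35.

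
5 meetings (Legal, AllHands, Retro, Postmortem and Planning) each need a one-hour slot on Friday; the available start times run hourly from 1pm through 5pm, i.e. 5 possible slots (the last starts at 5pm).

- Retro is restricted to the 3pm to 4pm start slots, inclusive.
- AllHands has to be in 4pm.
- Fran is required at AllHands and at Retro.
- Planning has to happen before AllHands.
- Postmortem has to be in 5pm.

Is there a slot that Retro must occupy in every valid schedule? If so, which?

Retro's window is 3pm–4pm.
AllHands is fixed at 4pm, and Retro can't share a slot with AllHands.
So Retro must be 3pm.

3pm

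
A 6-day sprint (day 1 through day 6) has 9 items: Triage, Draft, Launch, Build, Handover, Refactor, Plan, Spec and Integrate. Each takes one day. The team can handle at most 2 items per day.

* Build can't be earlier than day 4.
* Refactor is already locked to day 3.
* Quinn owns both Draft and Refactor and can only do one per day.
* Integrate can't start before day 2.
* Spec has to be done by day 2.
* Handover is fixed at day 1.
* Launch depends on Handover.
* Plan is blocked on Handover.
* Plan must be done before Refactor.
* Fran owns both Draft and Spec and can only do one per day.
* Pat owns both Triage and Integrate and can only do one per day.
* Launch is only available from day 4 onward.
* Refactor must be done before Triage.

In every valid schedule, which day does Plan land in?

day 2

Handover is fixed at day 1 and must come before Plan, so Plan is at least day 2.
Refactor is fixed at day 3 and must come after Plan, so Plan is at most day 2.
So Plan must be day 2.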